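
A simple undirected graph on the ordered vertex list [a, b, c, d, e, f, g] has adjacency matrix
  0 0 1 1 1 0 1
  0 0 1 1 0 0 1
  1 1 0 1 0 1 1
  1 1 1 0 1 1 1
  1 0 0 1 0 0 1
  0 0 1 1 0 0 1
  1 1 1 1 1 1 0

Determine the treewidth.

3

A width-3 tree decomposition is:
Bags: B1 = {a, c, d, g}  B2 = {b, c, d, g}  B3 = {c, d, f, g}  B4 = {a, d, e, g}
Tree: B1–B2, B1–B3, B1–B4
Every bag has size at most 4, so the width is 4 − 1 = 3 and tw(G) ≤ 3. For the lower bound, the 4 vertices {a, d, e, g} are pairwise adjacent, and any tree decomposition puts a clique entirely inside one bag — forcing width ≥ 3. Therefore the treewidth is 3.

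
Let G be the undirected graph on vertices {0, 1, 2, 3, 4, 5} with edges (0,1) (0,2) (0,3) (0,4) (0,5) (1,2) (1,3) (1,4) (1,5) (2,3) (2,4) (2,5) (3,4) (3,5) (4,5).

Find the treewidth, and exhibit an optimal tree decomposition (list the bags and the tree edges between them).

With just one bag of size 6, the width is 6 − 1 = 5, so tw(G) ≤ 5. Conversely, {0, 1, 2, 3, 4, 5} is a clique of size 6, and the vertices of any clique must share a bag in every tree decomposition; so some bag has ≥ 6 vertices and tw(G) ≥ 5. Hence tw(G) = 5 exactly.

Treewidth 5.
Bags: B1 = {0, 1, 2, 3, 4, 5}
Tree: (single bag)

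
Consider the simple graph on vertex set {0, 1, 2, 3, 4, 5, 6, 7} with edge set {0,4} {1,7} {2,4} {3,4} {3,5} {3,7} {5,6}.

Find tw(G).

1

A width-1 tree decomposition is:
Bags: B1 = {3, 5}  B2 = {3, 4}  B3 = {3, 7}  B4 = {5, 6}  B5 = {0, 4}  B6 = {2, 4}  B7 = {1, 7}
Tree: B1–B2, B1–B3, B1–B4, B2–B5, B2–B6, B3–B7
The largest bag has 2 vertices, giving width 1; this decomposition certifies tw(G) ≤ 1. G has an edge, so its treewidth is at least 1. The upper and lower bounds meet at 1, so that is the treewidth.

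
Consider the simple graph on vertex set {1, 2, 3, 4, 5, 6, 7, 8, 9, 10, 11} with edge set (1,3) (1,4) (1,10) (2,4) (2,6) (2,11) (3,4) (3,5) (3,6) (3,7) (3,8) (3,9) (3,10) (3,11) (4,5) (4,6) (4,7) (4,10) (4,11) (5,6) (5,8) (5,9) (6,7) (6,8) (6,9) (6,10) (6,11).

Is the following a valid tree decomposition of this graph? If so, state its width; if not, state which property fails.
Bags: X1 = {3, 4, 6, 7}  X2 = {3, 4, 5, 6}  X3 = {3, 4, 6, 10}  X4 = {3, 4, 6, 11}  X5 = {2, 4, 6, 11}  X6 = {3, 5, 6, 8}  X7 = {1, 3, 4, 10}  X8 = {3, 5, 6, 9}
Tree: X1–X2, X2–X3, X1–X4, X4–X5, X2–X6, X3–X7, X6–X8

Vertex coverage: the bags together contain {1, 2, 3, 4, 5, 6, 7, 8, 9, 10, 11}, the full vertex set. Edge coverage: each edge of G has both endpoints in at least one bag. Running intersection: for every vertex, the bags containing it form a connected subtree. All three properties hold, so this is a valid tree decomposition of width max|bag| − 1 = 3, and hence tw(G) ≤ 3.

Yes; width 3.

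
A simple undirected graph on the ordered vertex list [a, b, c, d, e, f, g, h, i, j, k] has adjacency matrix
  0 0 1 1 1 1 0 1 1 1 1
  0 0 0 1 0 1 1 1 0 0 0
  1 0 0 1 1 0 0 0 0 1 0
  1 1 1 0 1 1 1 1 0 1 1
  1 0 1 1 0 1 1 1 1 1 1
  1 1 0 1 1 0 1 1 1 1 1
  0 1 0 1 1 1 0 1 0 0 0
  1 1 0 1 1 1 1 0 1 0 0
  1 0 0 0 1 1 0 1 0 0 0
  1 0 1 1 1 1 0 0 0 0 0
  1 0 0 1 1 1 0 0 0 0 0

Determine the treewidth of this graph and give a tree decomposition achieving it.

Each bag holds 5 vertices, so the decomposition has width 4, which upper-bounds the treewidth. Conversely, {a, c, d, e, j} is a clique of size 5, and the vertices of any clique must share a bag in every tree decomposition; so some bag has ≥ 5 vertices and tw(G) ≥ 4. Hence tw(G) = 4 exactly.

Treewidth 4.
Bags: B1 = {a, d, e, f, h}  B2 = {a, d, e, f, j}  B3 = {d, e, f, g, h}  B4 = {a, e, f, h, i}  B5 = {b, d, f, g, h}  B6 = {a, c, d, e, j}  B7 = {a, d, e, f, k}
Tree: B1–B2, B1–B3, B1–B4, B3–B5, B2–B6, B2–B7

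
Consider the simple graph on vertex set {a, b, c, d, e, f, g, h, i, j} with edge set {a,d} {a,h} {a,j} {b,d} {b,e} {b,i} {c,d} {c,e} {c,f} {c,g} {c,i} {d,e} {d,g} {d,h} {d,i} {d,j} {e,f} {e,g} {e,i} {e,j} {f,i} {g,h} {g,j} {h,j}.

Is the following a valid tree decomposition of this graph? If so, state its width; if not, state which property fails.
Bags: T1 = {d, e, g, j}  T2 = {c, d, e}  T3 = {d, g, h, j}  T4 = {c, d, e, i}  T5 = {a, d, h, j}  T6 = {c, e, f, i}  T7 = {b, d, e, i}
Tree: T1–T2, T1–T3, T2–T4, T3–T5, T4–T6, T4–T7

No — edge (g,c) lies in no bag.

A tree decomposition must satisfy three properties: every vertex lies in some bag; for every edge, both endpoints lie together in some bag; and for every vertex, the bags containing it form a connected subtree. Here edge (g,c) lies in no bag, so the decomposition is invalid.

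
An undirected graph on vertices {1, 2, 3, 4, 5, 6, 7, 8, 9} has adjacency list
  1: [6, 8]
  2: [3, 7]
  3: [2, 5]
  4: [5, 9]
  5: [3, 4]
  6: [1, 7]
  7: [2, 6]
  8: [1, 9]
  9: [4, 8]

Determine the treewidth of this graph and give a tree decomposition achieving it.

Treewidth 2.
Bags: B1 = {2, 3, 5}  B2 = {2, 4, 5}  B3 = {2, 4, 9}  B4 = {2, 8, 9}  B5 = {1, 2, 8}  B6 = {1, 2, 6}  B7 = {2, 6, 7}
Tree: B1–B2, B2–B3, B3–B4, B4–B5, B5–B6, B6–B7

Each bag holds 3 vertices, so the decomposition has width 2, which upper-bounds the treewidth. For the lower bound, G contains the cycle 2–3–5–4–9–8–1–6–7–2, so G is not a forest; only forests have treewidth ≤ 1, hence tw(G) ≥ 2. Hence tw(G) = 2 exactly.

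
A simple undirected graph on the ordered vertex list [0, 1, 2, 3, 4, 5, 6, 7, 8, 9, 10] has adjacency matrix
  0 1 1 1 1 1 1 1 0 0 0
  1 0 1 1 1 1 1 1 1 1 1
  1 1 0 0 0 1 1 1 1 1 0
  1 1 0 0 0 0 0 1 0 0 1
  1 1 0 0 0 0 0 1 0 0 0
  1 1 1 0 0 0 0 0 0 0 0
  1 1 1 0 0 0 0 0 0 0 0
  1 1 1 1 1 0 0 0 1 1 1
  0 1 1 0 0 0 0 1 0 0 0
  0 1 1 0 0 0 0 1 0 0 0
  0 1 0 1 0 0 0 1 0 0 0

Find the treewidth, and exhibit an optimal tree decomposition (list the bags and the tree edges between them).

Each bag holds 4 vertices, so the decomposition has width 3, which upper-bounds the treewidth. For the lower bound, the 4 vertices {0, 1, 2, 5} are pairwise adjacent, and any tree decomposition puts a clique entirely inside one bag — forcing width ≥ 3. Therefore the treewidth is 3.

Treewidth 3.
One such decomposition:
Bags: B1 = {0, 1, 2, 7}  B2 = {0, 1, 4, 7}  B3 = {0, 1, 3, 7}  B4 = {0, 1, 2, 6}  B5 = {1, 2, 7, 9}  B6 = {1, 2, 7, 8}  B7 = {1, 3, 7, 10}  B8 = {0, 1, 2, 5}
Tree: B1–B2, B2–B3, B1–B4, B1–B5, B1–B6, B3–B7, B4–B8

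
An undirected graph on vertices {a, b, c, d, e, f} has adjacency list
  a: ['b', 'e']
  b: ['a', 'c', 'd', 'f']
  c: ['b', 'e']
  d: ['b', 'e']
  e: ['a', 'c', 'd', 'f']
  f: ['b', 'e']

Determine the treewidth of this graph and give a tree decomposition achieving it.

The largest bag has 3 vertices, giving width 2; this decomposition certifies tw(G) ≤ 2. Since e–a–b–f–e is a cycle in G, G is not acyclic. Forests are exactly the graphs of treewidth ≤ 1, so tw(G) ≥ 2. Hence tw(G) = 2 exactly.

Treewidth 2.
One such decomposition:
Bags: B1 = {a, b, e}  B2 = {b, e, f}  B3 = {b, d, e}  B4 = {b, c, e}
Tree: B1–B2, B2–B3, B3–B4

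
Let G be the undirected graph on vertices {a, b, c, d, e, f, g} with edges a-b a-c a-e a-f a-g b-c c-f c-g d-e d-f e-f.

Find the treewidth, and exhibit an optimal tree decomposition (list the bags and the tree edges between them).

Each bag holds 3 vertices, so the decomposition has width 2, which upper-bounds the treewidth. For the lower bound, the 3 vertices {d, e, f} are pairwise adjacent, and any tree decomposition puts a clique entirely inside one bag — forcing width ≥ 2. Hence tw(G) = 2 exactly.

Treewidth 2.
Bags: B1 = {a, b, c}  B2 = {a, c, f}  B3 = {a, e, f}  B4 = {a, c, g}  B5 = {d, e, f}
Tree: B1–B2, B2–B3, B1–B4, B3–B5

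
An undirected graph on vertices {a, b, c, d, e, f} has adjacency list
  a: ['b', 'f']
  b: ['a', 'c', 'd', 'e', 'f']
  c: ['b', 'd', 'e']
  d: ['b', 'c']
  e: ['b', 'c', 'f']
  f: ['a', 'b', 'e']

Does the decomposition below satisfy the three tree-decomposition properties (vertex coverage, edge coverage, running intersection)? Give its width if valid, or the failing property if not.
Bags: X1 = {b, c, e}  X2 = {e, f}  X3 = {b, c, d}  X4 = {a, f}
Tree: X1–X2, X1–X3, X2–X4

No — edge (b,f) lies in no bag.

A tree decomposition must satisfy three properties: every vertex lies in some bag; for every edge, both endpoints lie together in some bag; and for every vertex, the bags containing it form a connected subtree. Here edge (b,f) lies in no bag, so the decomposition is invalid.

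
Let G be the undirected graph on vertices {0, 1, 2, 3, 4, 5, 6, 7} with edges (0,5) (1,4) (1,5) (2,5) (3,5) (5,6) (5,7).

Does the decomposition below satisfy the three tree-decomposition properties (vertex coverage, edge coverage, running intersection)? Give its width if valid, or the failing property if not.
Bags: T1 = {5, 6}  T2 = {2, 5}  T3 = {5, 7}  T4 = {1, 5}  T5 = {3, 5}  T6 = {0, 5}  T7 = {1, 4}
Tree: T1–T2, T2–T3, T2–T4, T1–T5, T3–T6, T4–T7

Vertex coverage: the bags together contain {0, 1, 2, 3, 4, 5, 6, 7}, the full vertex set. Edge coverage: each edge of G has both endpoints in at least one bag. Running intersection: for every vertex, the bags containing it form a connected subtree. All three properties hold, so this is a valid tree decomposition of width max|bag| − 1 = 1, and hence tw(G) ≤ 1.

Yes; width 1.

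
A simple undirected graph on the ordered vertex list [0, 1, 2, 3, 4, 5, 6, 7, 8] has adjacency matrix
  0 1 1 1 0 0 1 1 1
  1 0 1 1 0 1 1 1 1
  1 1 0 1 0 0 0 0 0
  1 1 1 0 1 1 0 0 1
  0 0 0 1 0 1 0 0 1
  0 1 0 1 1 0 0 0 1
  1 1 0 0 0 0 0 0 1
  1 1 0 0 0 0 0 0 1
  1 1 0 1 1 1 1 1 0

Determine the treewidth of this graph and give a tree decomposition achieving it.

Each bag holds 4 vertices, so the decomposition has width 3, which upper-bounds the treewidth. On the other hand G contains the 4-clique {0, 1, 3, 8}. A clique must lie in a single bag of any decomposition, so no decomposition can have width below 3. Hence tw(G) = 3 exactly.

Treewidth 3.
One such decomposition:
Bags: B1 = {0, 1, 3, 8}  B2 = {0, 1, 2, 3}  B3 = {1, 3, 5, 8}  B4 = {3, 4, 5, 8}  B5 = {0, 1, 6, 8}  B6 = {0, 1, 7, 8}
Tree: B1–B2, B1–B3, B3–B4, B1–B5, B5–B6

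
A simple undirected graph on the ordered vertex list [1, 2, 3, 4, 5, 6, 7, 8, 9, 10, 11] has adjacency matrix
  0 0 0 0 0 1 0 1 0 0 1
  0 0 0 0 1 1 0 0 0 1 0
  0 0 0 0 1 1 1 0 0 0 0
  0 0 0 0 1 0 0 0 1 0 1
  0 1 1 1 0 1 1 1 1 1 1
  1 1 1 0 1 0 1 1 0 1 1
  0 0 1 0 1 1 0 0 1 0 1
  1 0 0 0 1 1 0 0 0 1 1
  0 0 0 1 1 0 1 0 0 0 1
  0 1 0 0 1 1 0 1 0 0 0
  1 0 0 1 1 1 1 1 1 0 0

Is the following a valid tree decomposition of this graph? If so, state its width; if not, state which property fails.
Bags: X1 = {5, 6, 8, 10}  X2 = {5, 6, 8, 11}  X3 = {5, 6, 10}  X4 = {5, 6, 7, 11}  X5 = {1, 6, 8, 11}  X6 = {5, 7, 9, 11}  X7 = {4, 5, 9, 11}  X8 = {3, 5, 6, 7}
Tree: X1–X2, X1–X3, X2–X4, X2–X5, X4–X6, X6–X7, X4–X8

A tree decomposition must satisfy three properties: every vertex lies in some bag; for every edge, both endpoints lie together in some bag; and for every vertex, the bags containing it form a connected subtree. Here vertex 2 appears in no bag, so the decomposition is invalid.

No — vertex 2 appears in no bag.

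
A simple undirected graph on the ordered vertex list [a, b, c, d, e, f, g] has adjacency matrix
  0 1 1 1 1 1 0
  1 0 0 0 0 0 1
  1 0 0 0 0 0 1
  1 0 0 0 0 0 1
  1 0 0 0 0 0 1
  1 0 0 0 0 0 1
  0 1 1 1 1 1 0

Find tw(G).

2

A width-2 tree decomposition is:
Bags: B1 = {a, c, g}  B2 = {a, b, g}  B3 = {a, f, g}  B4 = {a, e, g}  B5 = {a, d, g}
Tree: B1–B2, B2–B3, B3–B4, B4–B5
The largest bag has 3 vertices, giving width 2; this decomposition certifies tw(G) ≤ 2. Since g–c–a–b–g is a cycle in G, G is not acyclic. Forests are exactly the graphs of treewidth ≤ 1, so tw(G) ≥ 2. Therefore the treewidth is 2.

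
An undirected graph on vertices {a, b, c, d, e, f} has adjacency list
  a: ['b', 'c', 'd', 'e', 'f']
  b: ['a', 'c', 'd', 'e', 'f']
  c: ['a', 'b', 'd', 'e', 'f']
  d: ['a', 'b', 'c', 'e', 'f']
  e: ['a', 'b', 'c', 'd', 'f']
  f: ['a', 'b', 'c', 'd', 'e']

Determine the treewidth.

A width-5 tree decomposition is:
Bags: B1 = {a, b, c, d, e, f}
Tree: (single bag)
A single bag containing all 6 vertices is trivially a valid decomposition of width 5. For the lower bound, the 6 vertices {a, b, c, d, e, f} are pairwise adjacent, and any tree decomposition puts a clique entirely inside one bag — forcing width ≥ 5. Hence tw(G) = 5 exactly.

5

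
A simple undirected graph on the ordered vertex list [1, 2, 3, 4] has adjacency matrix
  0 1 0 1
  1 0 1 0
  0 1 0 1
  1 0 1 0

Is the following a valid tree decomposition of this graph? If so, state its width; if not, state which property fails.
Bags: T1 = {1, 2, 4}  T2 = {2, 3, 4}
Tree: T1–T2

Every vertex of G appears in some bag (union = {1, 2, 3, 4}); every edge is covered by a bag; and for each vertex v the set of bags containing v is connected in the bag tree. The decomposition is therefore valid. The largest bag has 3 vertices, so the width is 2.

Yes; width 2.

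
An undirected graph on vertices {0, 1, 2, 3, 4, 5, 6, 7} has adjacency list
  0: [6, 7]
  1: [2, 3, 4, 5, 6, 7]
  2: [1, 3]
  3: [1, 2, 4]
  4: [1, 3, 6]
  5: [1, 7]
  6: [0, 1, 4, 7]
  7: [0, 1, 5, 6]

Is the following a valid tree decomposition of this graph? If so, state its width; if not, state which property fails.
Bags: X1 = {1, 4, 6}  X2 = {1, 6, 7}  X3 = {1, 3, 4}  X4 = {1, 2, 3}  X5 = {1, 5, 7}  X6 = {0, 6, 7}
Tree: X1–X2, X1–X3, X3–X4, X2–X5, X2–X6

Every vertex of G appears in some bag (union = {0, 1, 2, 3, 4, 5, 6, 7}); every edge is covered by a bag; and for each vertex v the set of bags containing v is connected in the bag tree. The decomposition is therefore valid. The largest bag has 3 vertices, so the width is 2.

Yes; width 2.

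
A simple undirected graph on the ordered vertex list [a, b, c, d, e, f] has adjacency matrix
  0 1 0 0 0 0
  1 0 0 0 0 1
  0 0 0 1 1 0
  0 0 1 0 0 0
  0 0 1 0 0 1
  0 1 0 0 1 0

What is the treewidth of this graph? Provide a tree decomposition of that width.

Every bag has size at most 2, so the width is 2 − 1 = 1 and tw(G) ≤ 1. G has an edge, so its treewidth is at least 1. Therefore the treewidth is 1.

Treewidth 1.
Bags: B1 = {a, b}  B2 = {b, f}  B3 = {e, f}  B4 = {c, e}  B5 = {c, d}
Tree: B1–B2, B2–B3, B3–B4, B4–B5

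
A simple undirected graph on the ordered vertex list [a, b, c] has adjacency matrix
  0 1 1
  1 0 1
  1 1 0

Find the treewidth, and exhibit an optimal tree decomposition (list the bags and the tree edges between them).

Treewidth 2.
One such decomposition:
Bags: B1 = {a, b, c}
Tree: (single bag)

A single bag containing all 3 vertices is trivially a valid decomposition of width 2. For the lower bound, the 3 vertices {a, b, c} are pairwise adjacent, and any tree decomposition puts a clique entirely inside one bag — forcing width ≥ 2. The upper and lower bounds meet at 2, so that is the treewidth.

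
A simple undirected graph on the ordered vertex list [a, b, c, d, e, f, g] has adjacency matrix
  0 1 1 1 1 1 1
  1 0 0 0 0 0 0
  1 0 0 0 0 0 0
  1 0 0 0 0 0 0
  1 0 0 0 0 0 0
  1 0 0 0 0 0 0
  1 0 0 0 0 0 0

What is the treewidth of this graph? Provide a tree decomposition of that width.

Each bag holds 2 vertices, so the decomposition has width 1, which upper-bounds the treewidth. Any graph with an edge has treewidth ≥ 1, and G has the edge g–a. Hence tw(G) = 1 exactly.

Treewidth 1.
One optimal decomposition is:
Bags: B1 = {a, g}  B2 = {a, c}  B3 = {a, e}  B4 = {a, d}  B5 = {a, b}  B6 = {a, f}
Tree: B1–B2, B2–B3, B1–B4, B1–B5, B1–B6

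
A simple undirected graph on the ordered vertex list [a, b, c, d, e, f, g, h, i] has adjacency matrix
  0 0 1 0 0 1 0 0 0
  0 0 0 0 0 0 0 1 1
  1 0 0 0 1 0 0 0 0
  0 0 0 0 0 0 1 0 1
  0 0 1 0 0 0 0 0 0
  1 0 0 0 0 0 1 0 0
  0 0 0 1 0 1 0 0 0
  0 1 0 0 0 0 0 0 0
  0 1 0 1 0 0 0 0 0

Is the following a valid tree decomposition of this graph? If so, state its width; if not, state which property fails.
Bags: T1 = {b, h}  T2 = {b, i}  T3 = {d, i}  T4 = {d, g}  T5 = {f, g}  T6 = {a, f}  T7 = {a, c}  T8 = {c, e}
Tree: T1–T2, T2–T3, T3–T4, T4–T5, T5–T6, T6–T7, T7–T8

Yes; width 1.

Vertex coverage: the bags together contain {a, b, c, d, e, f, g, h, i}, the full vertex set. Edge coverage: each edge of G has both endpoints in at least one bag. Running intersection: for every vertex, the bags containing it form a connected subtree. All three properties hold, so this is a valid tree decomposition of width max|bag| − 1 = 1, and hence tw(G) ≤ 1.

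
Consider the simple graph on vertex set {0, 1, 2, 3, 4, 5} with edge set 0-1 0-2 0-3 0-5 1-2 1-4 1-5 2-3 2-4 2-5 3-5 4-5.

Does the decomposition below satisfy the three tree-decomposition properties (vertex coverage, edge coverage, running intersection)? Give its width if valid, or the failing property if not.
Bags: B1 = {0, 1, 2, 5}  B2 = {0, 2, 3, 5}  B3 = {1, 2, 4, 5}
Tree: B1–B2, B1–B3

Checking the three conditions: (i) the bags cover all of {0, 1, 2, 3, 4, 5}; (ii) for each edge, some bag contains both endpoints; (iii) the bags containing any fixed vertex form a subtree. All hold, so the decomposition is valid with width 4 − 1 = 3.

Yes; width 3.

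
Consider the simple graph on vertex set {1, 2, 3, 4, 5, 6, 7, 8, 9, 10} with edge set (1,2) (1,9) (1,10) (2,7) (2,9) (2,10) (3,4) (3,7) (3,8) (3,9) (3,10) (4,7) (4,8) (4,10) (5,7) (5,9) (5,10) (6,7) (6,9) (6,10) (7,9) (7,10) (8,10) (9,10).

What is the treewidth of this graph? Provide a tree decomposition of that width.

Every bag has size at most 4, so the width is 4 − 1 = 3 and tw(G) ≤ 3. For the lower bound, the 4 vertices {3, 4, 8, 10} are pairwise adjacent, and any tree decomposition puts a clique entirely inside one bag — forcing width ≥ 3. Combining the bounds, tw(G) = 3.

Treewidth 3.
Bags: B1 = {6, 7, 9, 10}  B2 = {3, 7, 9, 10}  B3 = {3, 4, 7, 10}  B4 = {3, 4, 8, 10}  B5 = {2, 7, 9, 10}  B6 = {1, 2, 9, 10}  B7 = {5, 7, 9, 10}
Tree: B1–B2, B2–B3, B3–B4, B1–B5, B5–B6, B2–B7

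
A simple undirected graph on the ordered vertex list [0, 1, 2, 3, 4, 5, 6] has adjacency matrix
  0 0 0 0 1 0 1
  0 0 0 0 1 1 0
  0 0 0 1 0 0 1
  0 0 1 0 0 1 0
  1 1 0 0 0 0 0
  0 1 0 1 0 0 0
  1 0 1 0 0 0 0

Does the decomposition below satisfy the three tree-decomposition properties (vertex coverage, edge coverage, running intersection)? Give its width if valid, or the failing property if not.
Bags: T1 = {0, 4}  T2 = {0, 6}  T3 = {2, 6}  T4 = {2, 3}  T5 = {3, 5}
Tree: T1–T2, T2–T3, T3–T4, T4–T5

A tree decomposition must satisfy three properties: every vertex lies in some bag; for every edge, both endpoints lie together in some bag; and for every vertex, the bags containing it form a connected subtree. Here vertex 1 appears in no bag, so the decomposition is invalid.

No — vertex 1 appears in no bag.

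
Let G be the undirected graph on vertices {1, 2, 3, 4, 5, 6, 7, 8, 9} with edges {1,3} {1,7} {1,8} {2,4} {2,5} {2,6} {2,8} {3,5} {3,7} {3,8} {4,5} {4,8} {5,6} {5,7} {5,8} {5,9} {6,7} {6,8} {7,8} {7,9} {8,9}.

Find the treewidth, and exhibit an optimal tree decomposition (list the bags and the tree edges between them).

The largest bag has 4 vertices, giving width 3; this decomposition certifies tw(G) ≤ 3. Conversely, {1, 3, 7, 8} is a clique of size 4, and the vertices of any clique must share a bag in every tree decomposition; so some bag has ≥ 4 vertices and tw(G) ≥ 3. Combining the bounds, tw(G) = 3.

Treewidth 3.
Bags: B1 = {3, 5, 7, 8}  B2 = {5, 6, 7, 8}  B3 = {2, 5, 6, 8}  B4 = {1, 3, 7, 8}  B5 = {5, 7, 8, 9}  B6 = {2, 4, 5, 8}
Tree: B1–B2, B2–B3, B1–B4, B2–B5, B3–B6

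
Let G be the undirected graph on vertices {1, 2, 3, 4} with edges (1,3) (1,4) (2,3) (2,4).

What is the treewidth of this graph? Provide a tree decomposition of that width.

Every bag has size at most 3, so the width is 3 − 1 = 2 and tw(G) ≤ 2. For the lower bound, G contains the cycle 2–3–1–4–2, so G is not a forest; only forests have treewidth ≤ 1, hence tw(G) ≥ 2. Hence tw(G) = 2 exactly.

Treewidth 2.
Bags: B1 = {1, 2, 3}  B2 = {1, 2, 4}
Tree: B1–B2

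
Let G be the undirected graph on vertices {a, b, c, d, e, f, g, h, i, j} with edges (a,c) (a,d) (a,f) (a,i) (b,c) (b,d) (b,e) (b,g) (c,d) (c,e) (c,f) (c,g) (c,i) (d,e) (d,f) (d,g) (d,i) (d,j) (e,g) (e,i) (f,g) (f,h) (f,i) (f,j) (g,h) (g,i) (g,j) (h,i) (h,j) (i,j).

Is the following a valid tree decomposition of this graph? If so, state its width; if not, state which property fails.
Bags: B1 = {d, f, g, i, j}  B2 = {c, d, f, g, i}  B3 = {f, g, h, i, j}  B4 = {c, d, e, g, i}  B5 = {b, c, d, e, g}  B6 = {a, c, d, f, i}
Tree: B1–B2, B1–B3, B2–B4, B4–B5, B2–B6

Vertex coverage: the bags together contain {a, b, c, d, e, f, g, h, i, j}, the full vertex set. Edge coverage: each edge of G has both endpoints in at least one bag. Running intersection: for every vertex, the bags containing it form a connected subtree. All three properties hold, so this is a valid tree decomposition of width max|bag| − 1 = 4, and hence tw(G) ≤ 4.

Yes; width 4.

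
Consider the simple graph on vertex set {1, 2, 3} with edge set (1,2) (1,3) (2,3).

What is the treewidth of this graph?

A width-2 tree decomposition is:
Bags: B1 = {1, 2, 3}
Tree: (single bag)
With just one bag of size 3, the width is 3 − 1 = 2, so tw(G) ≤ 2. For the lower bound, the 3 vertices {1, 2, 3} are pairwise adjacent, and any tree decomposition puts a clique entirely inside one bag — forcing width ≥ 2. Therefore the treewidth is 2.

2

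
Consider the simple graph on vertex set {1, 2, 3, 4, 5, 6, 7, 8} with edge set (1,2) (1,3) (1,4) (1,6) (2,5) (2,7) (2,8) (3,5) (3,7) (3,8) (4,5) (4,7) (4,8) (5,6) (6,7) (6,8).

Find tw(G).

4

A width-4 tree decomposition is:
Bags: B1 = {1, 4, 5, 7, 8}  B2 = {1, 5, 6, 7, 8}  B3 = {1, 2, 5, 7, 8}  B4 = {1, 3, 5, 7, 8}
Tree: B1–B2, B2–B3, B3–B4
Every bag has size at most 5, so the width is 5 − 1 = 4 and tw(G) ≤ 4. For the lower bound: the 5 vertex sets {4,7}, {6,8}, {2,5}, {1}, {3} are disjoint, each induces a connected subgraph, and every pair is joined by at least one edge of G. Contracting each set to a single vertex therefore yields K_{5} as a minor, and since treewidth is minor-monotone, tw(G) ≥ tw(K_{5}) = 4. Therefore the treewidth is 4.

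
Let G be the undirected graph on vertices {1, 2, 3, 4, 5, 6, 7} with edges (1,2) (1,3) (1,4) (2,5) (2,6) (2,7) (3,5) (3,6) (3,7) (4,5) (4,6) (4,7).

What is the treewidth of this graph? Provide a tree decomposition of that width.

Treewidth 3.
One optimal decomposition is:
Bags: B1 = {2, 3, 4, 5}  B2 = {1, 2, 3, 4}  B3 = {2, 3, 4, 6}  B4 = {2, 3, 4, 7}
Tree: B1–B2, B2–B3, B3–B4

Every bag has size at most 4, so the width is 4 − 1 = 3 and tw(G) ≤ 3. For the lower bound: the 4 vertex sets {2,5}, {1,3}, {4}, {6} are disjoint, each induces a connected subgraph, and every pair is joined by at least one edge of G. Contracting each set to a single vertex therefore yields K_{4} as a minor, and since treewidth is minor-monotone, tw(G) ≥ tw(K_{4}) = 3. Hence tw(G) = 3 exactly.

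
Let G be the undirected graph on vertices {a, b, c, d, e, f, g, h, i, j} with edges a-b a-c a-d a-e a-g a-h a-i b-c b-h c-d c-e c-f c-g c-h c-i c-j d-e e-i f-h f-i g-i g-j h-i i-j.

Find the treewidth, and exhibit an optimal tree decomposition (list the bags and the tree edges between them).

Each bag holds 4 vertices, so the decomposition has width 3, which upper-bounds the treewidth. Conversely, {a, c, d, e} is a clique of size 4, and the vertices of any clique must share a bag in every tree decomposition; so some bag has ≥ 4 vertices and tw(G) ≥ 3. Combining the bounds, tw(G) = 3.

Treewidth 3.
One optimal decomposition is:
Bags: B1 = {a, c, h, i}  B2 = {a, c, e, i}  B3 = {a, c, g, i}  B4 = {a, c, d, e}  B5 = {c, f, h, i}  B6 = {c, g, i, j}  B7 = {a, b, c, h}
Tree: B1–B2, B1–B3, B2–B4, B1–B5, B3–B6, B1–B7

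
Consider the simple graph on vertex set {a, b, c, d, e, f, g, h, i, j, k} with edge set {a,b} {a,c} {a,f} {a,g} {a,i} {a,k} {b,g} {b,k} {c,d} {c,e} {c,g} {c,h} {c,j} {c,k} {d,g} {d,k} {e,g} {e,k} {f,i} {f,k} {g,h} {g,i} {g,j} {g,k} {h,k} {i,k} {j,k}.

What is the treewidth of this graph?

3

A width-3 tree decomposition is:
Bags: B1 = {c, d, g, k}  B2 = {a, c, g, k}  B3 = {a, b, g, k}  B4 = {c, g, h, k}  B5 = {a, g, i, k}  B6 = {c, e, g, k}  B7 = {a, f, i, k}  B8 = {c, g, j, k}
Tree: B1–B2, B2–B3, B2–B4, B2–B5, B4–B6, B5–B7, B4–B8
Each bag holds 4 vertices, so the decomposition has width 3, which upper-bounds the treewidth. Conversely, {c, d, g, k} is a clique of size 4, and the vertices of any clique must share a bag in every tree decomposition; so some bag has ≥ 4 vertices and tw(G) ≥ 3. Hence tw(G) = 3 exactly.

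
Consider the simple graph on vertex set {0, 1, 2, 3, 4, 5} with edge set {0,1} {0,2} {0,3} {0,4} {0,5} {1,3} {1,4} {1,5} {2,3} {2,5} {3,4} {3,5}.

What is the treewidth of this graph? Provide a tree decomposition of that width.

Treewidth 3.
Bags: B1 = {0, 2, 3, 5}  B2 = {0, 1, 3, 5}  B3 = {0, 1, 3, 4}
Tree: B1–B2, B2–B3

Every bag has size at most 4, so the width is 4 − 1 = 3 and tw(G) ≤ 3. Conversely, {0, 1, 3, 4} is a clique of size 4, and the vertices of any clique must share a bag in every tree decomposition; so some bag has ≥ 4 vertices and tw(G) ≥ 3. Therefore the treewidth is 3.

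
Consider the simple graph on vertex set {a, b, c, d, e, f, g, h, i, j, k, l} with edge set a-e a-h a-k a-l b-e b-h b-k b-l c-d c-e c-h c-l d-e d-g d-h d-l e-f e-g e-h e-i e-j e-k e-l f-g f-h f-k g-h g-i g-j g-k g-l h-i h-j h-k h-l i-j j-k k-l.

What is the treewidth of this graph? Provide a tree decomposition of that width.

Each bag holds 5 vertices, so the decomposition has width 4, which upper-bounds the treewidth. On the other hand G contains the 5-clique {d, e, g, h, l}. A clique must lie in a single bag of any decomposition, so no decomposition can have width below 4. The upper and lower bounds meet at 4, so that is the treewidth.

Treewidth 4.
Bags: B1 = {e, g, h, k, l}  B2 = {e, g, h, j, k}  B3 = {b, e, h, k, l}  B4 = {d, e, g, h, l}  B5 = {c, d, e, h, l}  B6 = {e, f, g, h, k}  B7 = {a, e, h, k, l}  B8 = {e, g, h, i, j}
Tree: B1–B2, B1–B3, B1–B4, B4–B5, B1–B6, B3–B7, B2–B8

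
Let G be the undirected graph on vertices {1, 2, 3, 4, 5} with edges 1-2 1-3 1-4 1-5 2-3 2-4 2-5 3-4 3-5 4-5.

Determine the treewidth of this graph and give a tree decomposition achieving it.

A single bag containing all 5 vertices is trivially a valid decomposition of width 4. On the other hand G contains the 5-clique {1, 2, 3, 4, 5}. A clique must lie in a single bag of any decomposition, so no decomposition can have width below 4. Combining the bounds, tw(G) = 4.

Treewidth 4.
Bags: B1 = {1, 2, 3, 4, 5}
Tree: (single bag)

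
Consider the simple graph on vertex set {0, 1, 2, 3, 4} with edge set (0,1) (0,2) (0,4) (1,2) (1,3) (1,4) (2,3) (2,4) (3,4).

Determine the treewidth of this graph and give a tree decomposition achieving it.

Treewidth 3.
One optimal decomposition is:
Bags: B1 = {0, 1, 2, 4}  B2 = {1, 2, 3, 4}
Tree: B1–B2

Every bag has size at most 4, so the width is 4 − 1 = 3 and tw(G) ≤ 3. Conversely, {0, 1, 2, 4} is a clique of size 4, and the vertices of any clique must share a bag in every tree decomposition; so some bag has ≥ 4 vertices and tw(G) ≥ 3. Therefore the treewidth is 3.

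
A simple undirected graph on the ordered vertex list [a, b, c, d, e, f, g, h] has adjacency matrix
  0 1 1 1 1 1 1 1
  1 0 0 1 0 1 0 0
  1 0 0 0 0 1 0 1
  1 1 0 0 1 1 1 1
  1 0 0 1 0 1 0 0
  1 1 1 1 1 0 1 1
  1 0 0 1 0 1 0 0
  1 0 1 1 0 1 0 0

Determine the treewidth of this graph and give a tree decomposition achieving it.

Every bag has size at most 4, so the width is 4 − 1 = 3 and tw(G) ≤ 3. On the other hand G contains the 4-clique {a, d, f, g}. A clique must lie in a single bag of any decomposition, so no decomposition can have width below 3. Therefore the treewidth is 3.

Treewidth 3.
One optimal decomposition is:
Bags: B1 = {a, d, f, h}  B2 = {a, d, e, f}  B3 = {a, b, d, f}  B4 = {a, c, f, h}  B5 = {a, d, f, g}
Tree: B1–B2, B2–B3, B1–B4, B3–B5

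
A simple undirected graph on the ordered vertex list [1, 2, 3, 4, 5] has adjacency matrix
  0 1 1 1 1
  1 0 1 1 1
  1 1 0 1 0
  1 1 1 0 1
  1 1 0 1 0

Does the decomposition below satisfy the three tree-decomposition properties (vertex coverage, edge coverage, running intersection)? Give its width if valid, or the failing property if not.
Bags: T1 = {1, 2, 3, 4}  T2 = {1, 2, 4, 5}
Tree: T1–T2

Checking the three conditions: (i) the bags cover all of {1, 2, 3, 4, 5}; (ii) for each edge, some bag contains both endpoints; (iii) the bags containing any fixed vertex form a subtree. All hold, so the decomposition is valid with width 4 − 1 = 3.

Yes; width 3.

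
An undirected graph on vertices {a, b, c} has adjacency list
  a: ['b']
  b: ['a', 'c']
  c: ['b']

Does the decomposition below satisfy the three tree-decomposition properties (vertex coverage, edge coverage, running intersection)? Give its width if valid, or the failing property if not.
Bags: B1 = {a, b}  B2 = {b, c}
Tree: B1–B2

Vertex coverage: the bags together contain {a, b, c}, the full vertex set. Edge coverage: each edge of G has both endpoints in at least one bag. Running intersection: for every vertex, the bags containing it form a connected subtree. All three properties hold, so this is a valid tree decomposition of width max|bag| − 1 = 1, and hence tw(G) ≤ 1.

Yes; width 1.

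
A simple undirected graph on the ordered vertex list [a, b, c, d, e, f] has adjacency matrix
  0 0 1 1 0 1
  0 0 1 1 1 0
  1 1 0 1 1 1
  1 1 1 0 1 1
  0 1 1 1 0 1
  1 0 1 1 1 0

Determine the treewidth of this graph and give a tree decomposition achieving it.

Treewidth 3.
Bags: B1 = {c, d, e, f}  B2 = {b, c, d, e}  B3 = {a, c, d, f}
Tree: B1–B2, B1–B3

Each bag holds 4 vertices, so the decomposition has width 3, which upper-bounds the treewidth. For the lower bound, the 4 vertices {c, d, e, f} are pairwise adjacent, and any tree decomposition puts a clique entirely inside one bag — forcing width ≥ 3. Hence tw(G) = 3 exactly.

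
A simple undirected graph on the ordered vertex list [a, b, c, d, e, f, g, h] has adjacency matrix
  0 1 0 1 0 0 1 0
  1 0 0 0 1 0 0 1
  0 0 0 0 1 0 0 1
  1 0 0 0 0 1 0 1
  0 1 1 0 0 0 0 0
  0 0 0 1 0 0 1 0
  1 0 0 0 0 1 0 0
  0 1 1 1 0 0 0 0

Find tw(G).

A width-2 tree decomposition is:
Bags: B1 = {a, f, g}  B2 = {a, d, f}  B3 = {a, b, d}  B4 = {b, d, h}  B5 = {b, e, h}  B6 = {c, e, h}
Tree: B1–B2, B2–B3, B3–B4, B4–B5, B5–B6
Every bag has size at most 3, so the width is 3 − 1 = 2 and tw(G) ≤ 2. The edges g–f–d–a–g form a cycle, so G is not a tree and its treewidth is at least 2. Therefore the treewidth is 2.

2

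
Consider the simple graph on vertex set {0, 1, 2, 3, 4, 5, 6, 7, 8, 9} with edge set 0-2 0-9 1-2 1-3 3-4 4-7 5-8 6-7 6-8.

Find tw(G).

1

A width-1 tree decomposition is:
Bags: B1 = {0, 9}  B2 = {0, 2}  B3 = {1, 2}  B4 = {1, 3}  B5 = {3, 4}  B6 = {4, 7}  B7 = {6, 7}  B8 = {6, 8}  B9 = {5, 8}
Tree: B1–B2, B2–B3, B3–B4, B4–B5, B5–B6, B6–B7, B7–B8, B8–B9
Every bag has size at most 2, so the width is 2 − 1 = 1 and tw(G) ≤ 1. G has an edge, so its treewidth is at least 1. Therefore the treewidth is 1.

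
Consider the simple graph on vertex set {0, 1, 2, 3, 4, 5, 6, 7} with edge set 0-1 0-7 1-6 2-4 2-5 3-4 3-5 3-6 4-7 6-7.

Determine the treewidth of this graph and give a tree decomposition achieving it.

The largest bag has 3 vertices, giving width 2; this decomposition certifies tw(G) ≤ 2. For the lower bound, G contains the cycle 0–1–6–7–0, so G is not a forest; only forests have treewidth ≤ 1, hence tw(G) ≥ 2. The upper and lower bounds meet at 2, so that is the treewidth.

Treewidth 2.
One such decomposition:
Bags: B1 = {0, 1, 7}  B2 = {1, 6, 7}  B3 = {4, 6, 7}  B4 = {3, 4, 6}  B5 = {2, 3, 4}  B6 = {2, 3, 5}
Tree: B1–B2, B2–B3, B3–B4, B4–B5, B5–B6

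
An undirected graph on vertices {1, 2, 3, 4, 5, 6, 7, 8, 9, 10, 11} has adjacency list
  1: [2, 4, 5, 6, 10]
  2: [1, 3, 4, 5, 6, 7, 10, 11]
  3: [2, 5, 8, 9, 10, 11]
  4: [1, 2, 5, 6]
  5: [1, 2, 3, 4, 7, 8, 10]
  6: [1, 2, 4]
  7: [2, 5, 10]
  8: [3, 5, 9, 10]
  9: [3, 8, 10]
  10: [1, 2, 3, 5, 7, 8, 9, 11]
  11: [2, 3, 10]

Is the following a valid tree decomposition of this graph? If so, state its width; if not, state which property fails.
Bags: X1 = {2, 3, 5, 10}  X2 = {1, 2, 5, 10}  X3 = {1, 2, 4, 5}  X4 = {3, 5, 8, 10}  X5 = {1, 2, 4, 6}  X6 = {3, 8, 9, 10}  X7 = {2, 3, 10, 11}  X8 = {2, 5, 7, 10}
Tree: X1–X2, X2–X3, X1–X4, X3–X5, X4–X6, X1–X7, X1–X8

Vertex coverage: the bags together contain {1, 2, 3, 4, 5, 6, 7, 8, 9, 10, 11}, the full vertex set. Edge coverage: each edge of G has both endpoints in at least one bag. Running intersection: for every vertex, the bags containing it form a connected subtree. All three properties hold, so this is a valid tree decomposition of width max|bag| − 1 = 3, and hence tw(G) ≤ 3.

Yes; width 3.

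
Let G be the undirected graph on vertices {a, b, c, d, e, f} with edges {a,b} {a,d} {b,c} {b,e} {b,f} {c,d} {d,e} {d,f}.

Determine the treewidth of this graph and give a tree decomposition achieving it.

Treewidth 2.
One optimal decomposition is:
Bags: B1 = {a, b, d}  B2 = {b, d, f}  B3 = {b, d, e}  B4 = {b, c, d}
Tree: B1–B2, B2–B3, B3–B4

The largest bag has 3 vertices, giving width 2; this decomposition certifies tw(G) ≤ 2. Since a–b–f–d–a is a cycle in G, G is not acyclic. Forests are exactly the graphs of treewidth ≤ 1, so tw(G) ≥ 2. The upper and lower bounds meet at 2, so that is the treewidth.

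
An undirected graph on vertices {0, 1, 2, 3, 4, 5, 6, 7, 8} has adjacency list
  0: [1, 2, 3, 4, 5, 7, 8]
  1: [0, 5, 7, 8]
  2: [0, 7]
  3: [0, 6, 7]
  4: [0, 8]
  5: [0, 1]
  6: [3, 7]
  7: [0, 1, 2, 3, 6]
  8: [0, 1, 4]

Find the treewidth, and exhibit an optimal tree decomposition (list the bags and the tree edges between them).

Treewidth 2.
One such decomposition:
Bags: B1 = {0, 1, 7}  B2 = {0, 2, 7}  B3 = {0, 1, 5}  B4 = {0, 1, 8}  B5 = {0, 4, 8}  B6 = {0, 3, 7}  B7 = {3, 6, 7}
Tree: B1–B2, B1–B3, B3–B4, B4–B5, B1–B6, B6–B7

Each bag holds 3 vertices, so the decomposition has width 2, which upper-bounds the treewidth. For the lower bound, the 3 vertices {0, 1, 8} are pairwise adjacent, and any tree decomposition puts a clique entirely inside one bag — forcing width ≥ 2. Combining the bounds, tw(G) = 2.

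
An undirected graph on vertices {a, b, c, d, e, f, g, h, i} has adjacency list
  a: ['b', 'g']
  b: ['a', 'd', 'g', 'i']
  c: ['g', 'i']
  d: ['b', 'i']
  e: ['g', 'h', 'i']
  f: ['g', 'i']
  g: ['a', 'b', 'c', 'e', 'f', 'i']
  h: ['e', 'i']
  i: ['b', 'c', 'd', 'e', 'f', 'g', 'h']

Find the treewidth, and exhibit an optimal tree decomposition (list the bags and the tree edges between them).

The largest bag has 3 vertices, giving width 2; this decomposition certifies tw(G) ≤ 2. Conversely, {a, b, g} is a clique of size 3, and the vertices of any clique must share a bag in every tree decomposition; so some bag has ≥ 3 vertices and tw(G) ≥ 2. Therefore the treewidth is 2.

Treewidth 2.
One optimal decomposition is:
Bags: B1 = {a, b, g}  B2 = {b, g, i}  B3 = {c, g, i}  B4 = {e, g, i}  B5 = {f, g, i}  B6 = {e, h, i}  B7 = {b, d, i}
Tree: B1–B2, B2–B3, B3–B4, B4–B5, B4–B6, B2–B7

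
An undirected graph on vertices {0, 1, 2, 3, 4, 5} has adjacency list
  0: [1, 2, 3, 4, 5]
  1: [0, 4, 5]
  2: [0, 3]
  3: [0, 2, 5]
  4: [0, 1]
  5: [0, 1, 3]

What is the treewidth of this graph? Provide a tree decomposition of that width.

Treewidth 2.
One optimal decomposition is:
Bags: B1 = {0, 3, 5}  B2 = {0, 1, 5}  B3 = {0, 1, 4}  B4 = {0, 2, 3}
Tree: B1–B2, B2–B3, B1–B4

Each bag holds 3 vertices, so the decomposition has width 2, which upper-bounds the treewidth. For the lower bound, the 3 vertices {0, 1, 4} are pairwise adjacent, and any tree decomposition puts a clique entirely inside one bag — forcing width ≥ 2. Therefore the treewidth is 2.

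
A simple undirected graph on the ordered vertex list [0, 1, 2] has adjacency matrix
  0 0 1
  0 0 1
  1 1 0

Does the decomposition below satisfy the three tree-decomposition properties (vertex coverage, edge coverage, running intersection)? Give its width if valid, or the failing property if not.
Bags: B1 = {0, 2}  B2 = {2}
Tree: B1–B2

A tree decomposition must satisfy three properties: every vertex lies in some bag; for every edge, both endpoints lie together in some bag; and for every vertex, the bags containing it form a connected subtree. Here vertex 1 appears in no bag, so the decomposition is invalid.

No — vertex 1 appears in no bag.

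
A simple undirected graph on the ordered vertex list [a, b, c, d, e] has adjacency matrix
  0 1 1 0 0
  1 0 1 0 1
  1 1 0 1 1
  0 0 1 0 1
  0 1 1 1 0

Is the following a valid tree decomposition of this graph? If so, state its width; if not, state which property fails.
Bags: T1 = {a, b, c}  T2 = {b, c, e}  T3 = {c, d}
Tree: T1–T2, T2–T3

A tree decomposition must satisfy three properties: every vertex lies in some bag; for every edge, both endpoints lie together in some bag; and for every vertex, the bags containing it form a connected subtree. Here edge (e,d) lies in no bag, so the decomposition is invalid.

No — edge (e,d) lies in no bag.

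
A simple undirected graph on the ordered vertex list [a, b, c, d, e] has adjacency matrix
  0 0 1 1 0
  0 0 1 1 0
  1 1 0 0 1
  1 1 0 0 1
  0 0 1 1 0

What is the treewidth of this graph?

A width-2 tree decomposition is:
Bags: B1 = {b, c, d}  B2 = {c, d, e}  B3 = {a, c, d}
Tree: B1–B2, B2–B3
The largest bag has 3 vertices, giving width 2; this decomposition certifies tw(G) ≤ 2. The edges c–b–d–e–c form a cycle, so G is not a tree and its treewidth is at least 2. Therefore the treewidth is 2.

2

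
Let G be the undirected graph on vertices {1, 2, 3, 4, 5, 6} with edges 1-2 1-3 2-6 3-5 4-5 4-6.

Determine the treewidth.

A width-2 tree decomposition is:
Bags: B1 = {3, 4, 5}  B2 = {3, 4, 6}  B3 = {2, 3, 6}  B4 = {1, 2, 3}
Tree: B1–B2, B2–B3, B3–B4
Each bag holds 3 vertices, so the decomposition has width 2, which upper-bounds the treewidth. Since 3–5–4–6–2–1–3 is a cycle in G, G is not acyclic. Forests are exactly the graphs of treewidth ≤ 1, so tw(G) ≥ 2. The upper and lower bounds meet at 2, so that is the treewidth.

2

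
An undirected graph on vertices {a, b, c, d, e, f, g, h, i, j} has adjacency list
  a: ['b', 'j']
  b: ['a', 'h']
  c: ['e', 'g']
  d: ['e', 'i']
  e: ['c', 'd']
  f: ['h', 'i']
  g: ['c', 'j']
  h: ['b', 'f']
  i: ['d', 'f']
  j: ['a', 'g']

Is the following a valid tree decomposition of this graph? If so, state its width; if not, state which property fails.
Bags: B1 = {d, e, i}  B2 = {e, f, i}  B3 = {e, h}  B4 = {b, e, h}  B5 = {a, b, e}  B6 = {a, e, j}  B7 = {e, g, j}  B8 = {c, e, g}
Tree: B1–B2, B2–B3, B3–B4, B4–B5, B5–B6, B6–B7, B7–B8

A tree decomposition must satisfy three properties: every vertex lies in some bag; for every edge, both endpoints lie together in some bag; and for every vertex, the bags containing it form a connected subtree. Here edge (f,h) lies in no bag, so the decomposition is invalid.

No — edge (f,h) lies in no bag.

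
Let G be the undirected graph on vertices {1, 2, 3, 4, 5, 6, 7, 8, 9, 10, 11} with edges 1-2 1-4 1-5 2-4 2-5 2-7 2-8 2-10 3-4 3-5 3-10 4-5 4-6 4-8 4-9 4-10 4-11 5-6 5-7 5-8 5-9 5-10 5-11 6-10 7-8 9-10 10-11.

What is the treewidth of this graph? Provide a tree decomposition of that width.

The largest bag has 4 vertices, giving width 3; this decomposition certifies tw(G) ≤ 3. On the other hand G contains the 4-clique {2, 4, 5, 8}. A clique must lie in a single bag of any decomposition, so no decomposition can have width below 3. The upper and lower bounds meet at 3, so that is the treewidth.

Treewidth 3.
One optimal decomposition is:
Bags: B1 = {2, 4, 5, 10}  B2 = {1, 2, 4, 5}  B3 = {4, 5, 6, 10}  B4 = {4, 5, 10, 11}  B5 = {2, 4, 5, 8}  B6 = {4, 5, 9, 10}  B7 = {2, 5, 7, 8}  B8 = {3, 4, 5, 10}
Tree: B1–B2, B1–B3, B1–B4, B1–B5, B1–B6, B5–B7, B1–B8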